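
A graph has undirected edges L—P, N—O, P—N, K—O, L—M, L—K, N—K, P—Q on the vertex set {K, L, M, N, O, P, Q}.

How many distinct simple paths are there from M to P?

3

M–L–K–N–P
M–L–K–O–N–P
M–L–P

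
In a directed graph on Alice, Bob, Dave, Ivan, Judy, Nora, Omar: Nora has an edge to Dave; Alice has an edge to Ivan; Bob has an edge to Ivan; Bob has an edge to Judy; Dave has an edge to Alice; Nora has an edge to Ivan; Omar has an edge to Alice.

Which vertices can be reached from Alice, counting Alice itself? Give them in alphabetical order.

Alice, Ivan

Start at Alice.
Its neighbours: Ivan.
Nothing further is reachable.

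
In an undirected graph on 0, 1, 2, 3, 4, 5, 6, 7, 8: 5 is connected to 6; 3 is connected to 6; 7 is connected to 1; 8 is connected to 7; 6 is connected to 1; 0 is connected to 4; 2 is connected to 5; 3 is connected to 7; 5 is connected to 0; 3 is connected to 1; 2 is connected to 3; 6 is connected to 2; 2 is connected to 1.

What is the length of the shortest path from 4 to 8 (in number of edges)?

6

Distance 0: 4.
Distance 1: 0.
Distance 2: 5.
Distance 3: 2, 6.
Distance 4: 1, 3.
Distance 5: 7.
Distance 6: 8 — contains 8.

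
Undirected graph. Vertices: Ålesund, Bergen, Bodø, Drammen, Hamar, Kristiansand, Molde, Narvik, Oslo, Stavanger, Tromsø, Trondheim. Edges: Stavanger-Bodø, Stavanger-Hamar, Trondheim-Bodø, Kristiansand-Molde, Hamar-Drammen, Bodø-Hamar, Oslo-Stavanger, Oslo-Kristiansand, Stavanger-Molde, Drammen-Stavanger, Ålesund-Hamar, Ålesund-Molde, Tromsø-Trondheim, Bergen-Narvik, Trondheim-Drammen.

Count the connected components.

From Ålesund: component {Ålesund, Bodø, Drammen, Hamar, Kristiansand, Molde, Oslo, Stavanger, Tromsø, Trondheim}.
From Bergen: component {Bergen, Narvik}.
That's 2 components.

2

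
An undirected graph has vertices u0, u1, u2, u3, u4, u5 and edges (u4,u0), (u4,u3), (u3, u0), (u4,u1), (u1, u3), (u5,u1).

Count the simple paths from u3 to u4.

u3–u0–u4
u3–u1–u4
u3–u4

3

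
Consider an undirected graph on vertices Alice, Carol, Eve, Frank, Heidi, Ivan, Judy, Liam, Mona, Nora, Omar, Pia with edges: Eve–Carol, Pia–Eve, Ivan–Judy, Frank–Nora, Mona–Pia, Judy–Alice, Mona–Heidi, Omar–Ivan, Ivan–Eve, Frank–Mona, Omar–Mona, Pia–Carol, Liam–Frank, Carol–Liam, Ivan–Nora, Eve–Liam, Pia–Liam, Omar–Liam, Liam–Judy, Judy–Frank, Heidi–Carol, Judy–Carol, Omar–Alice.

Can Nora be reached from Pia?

Yes

Explore from Pia.
Distance 1: reach Carol, Eve, Liam, Mona.
Distance 2: reach Frank, Heidi, Ivan, Judy, Omar.
Distance 3: reach Alice, Nora.
Found Nora.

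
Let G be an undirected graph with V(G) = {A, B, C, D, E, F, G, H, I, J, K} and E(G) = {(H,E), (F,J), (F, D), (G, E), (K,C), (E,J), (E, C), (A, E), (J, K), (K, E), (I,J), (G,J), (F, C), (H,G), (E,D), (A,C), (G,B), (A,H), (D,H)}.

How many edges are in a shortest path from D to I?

3

Distance 0: D.
Distance 1: E, F, H.
Distance 2: A, C, G, J, K.
Distance 3: B, I — contains I.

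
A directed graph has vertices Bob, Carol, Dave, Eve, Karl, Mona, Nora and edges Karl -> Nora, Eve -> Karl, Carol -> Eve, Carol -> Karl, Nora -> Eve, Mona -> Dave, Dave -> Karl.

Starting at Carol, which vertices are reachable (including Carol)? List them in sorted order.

Carol, Eve, Karl, Nora

Start at Carol.
Its neighbours: Eve, Karl.
Then their neighbours: Nora.
Nothing further is reachable.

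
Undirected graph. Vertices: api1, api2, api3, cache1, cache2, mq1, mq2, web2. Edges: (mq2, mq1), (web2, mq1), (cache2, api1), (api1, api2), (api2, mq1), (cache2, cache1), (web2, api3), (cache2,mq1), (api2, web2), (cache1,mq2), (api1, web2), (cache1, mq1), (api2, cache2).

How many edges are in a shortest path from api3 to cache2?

3

Distance 0: api3.
Distance 1: web2.
Distance 2: api1, api2, mq1.
Distance 3: cache1, cache2, mq2 — contains cache2.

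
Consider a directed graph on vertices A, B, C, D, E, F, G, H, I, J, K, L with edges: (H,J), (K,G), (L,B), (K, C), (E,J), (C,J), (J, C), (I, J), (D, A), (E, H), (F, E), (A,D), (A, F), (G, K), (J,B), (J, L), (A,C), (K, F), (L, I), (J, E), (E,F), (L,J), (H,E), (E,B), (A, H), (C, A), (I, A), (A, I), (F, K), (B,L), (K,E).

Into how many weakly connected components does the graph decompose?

From A: component {A, B, C, D, E, F, G, H, I, J, K, L}.
That's 1 component.

1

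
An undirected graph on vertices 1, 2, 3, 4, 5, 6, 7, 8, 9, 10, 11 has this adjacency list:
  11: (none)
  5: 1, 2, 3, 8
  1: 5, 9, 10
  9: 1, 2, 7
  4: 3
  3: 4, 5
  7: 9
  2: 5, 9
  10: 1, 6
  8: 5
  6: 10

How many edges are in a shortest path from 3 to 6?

Distance 0: 3.
Distance 1: 4, 5.
Distance 2: 1, 2, 8.
Distance 3: 9, 10.
Distance 4: 6, 7 — contains 6.

4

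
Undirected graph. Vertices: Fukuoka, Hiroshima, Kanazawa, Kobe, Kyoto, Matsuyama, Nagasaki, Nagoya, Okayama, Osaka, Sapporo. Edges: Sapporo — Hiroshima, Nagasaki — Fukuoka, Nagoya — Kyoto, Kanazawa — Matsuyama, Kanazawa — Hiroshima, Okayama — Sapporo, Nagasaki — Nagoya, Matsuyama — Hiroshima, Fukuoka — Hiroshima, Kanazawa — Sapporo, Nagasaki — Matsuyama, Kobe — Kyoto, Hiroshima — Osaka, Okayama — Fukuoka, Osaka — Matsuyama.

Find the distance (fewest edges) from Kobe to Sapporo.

Distance 0: Kobe.
Distance 1: Kyoto.
Distance 2: Nagoya.
Distance 3: Nagasaki.
Distance 4: Fukuoka, Matsuyama.
Distance 5: Hiroshima, Kanazawa, Okayama, Osaka.
Distance 6: Sapporo — contains Sapporo.

6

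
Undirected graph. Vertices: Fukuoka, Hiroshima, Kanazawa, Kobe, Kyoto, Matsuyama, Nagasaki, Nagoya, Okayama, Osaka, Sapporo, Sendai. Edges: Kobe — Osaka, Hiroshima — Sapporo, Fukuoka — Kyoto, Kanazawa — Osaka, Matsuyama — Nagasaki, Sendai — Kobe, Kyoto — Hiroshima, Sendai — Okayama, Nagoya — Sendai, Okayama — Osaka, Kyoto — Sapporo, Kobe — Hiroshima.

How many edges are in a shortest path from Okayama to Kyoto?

4

Distance 0: Okayama.
Distance 1: Osaka, Sendai.
Distance 2: Kanazawa, Kobe, Nagoya.
Distance 3: Hiroshima.
Distance 4: Kyoto, Sapporo — contains Kyoto.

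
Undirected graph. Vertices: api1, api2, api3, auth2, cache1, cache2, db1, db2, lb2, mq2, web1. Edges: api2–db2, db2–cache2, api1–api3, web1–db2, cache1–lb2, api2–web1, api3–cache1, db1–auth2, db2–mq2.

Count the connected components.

3

From api1: component {api1, api3, cache1, lb2}.
From api2: component {api2, cache2, db2, mq2, web1}.
From auth2: component {auth2, db1}.
That's 3 components.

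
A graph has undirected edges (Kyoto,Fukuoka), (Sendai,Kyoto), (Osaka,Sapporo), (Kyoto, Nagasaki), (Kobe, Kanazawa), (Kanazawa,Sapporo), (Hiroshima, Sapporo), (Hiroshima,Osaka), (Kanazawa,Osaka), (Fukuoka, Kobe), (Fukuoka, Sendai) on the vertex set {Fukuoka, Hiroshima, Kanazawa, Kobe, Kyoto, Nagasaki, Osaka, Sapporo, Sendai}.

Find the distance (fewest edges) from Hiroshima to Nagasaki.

Distance 0: Hiroshima.
Distance 1: Osaka, Sapporo.
Distance 2: Kanazawa.
Distance 3: Kobe.
Distance 4: Fukuoka.
Distance 5: Kyoto, Sendai.
Distance 6: Nagasaki — contains Nagasaki.

6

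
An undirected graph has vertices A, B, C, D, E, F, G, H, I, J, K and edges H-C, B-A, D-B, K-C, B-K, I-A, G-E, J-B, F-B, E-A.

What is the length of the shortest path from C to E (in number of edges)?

Distance 0: C.
Distance 1: H, K.
Distance 2: B.
Distance 3: A, D, F, J.
Distance 4: E, I — contains E.

4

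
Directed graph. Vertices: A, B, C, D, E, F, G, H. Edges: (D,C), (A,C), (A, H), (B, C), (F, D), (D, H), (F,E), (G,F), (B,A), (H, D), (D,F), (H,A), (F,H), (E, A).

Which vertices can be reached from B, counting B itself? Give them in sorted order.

Start at B.
Its neighbours: A, C.
Then their neighbours: H.
Then next layer: D.
Then next layer: F.
Then next layer: E.
Nothing further is reachable.

A, B, C, D, E, F, H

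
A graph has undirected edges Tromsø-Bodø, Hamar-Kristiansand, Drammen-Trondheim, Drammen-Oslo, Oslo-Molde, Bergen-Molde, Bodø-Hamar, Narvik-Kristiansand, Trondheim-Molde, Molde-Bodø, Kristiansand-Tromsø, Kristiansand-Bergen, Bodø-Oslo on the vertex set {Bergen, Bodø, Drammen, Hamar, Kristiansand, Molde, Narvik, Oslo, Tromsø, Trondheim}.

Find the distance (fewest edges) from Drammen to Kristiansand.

4

Distance 0: Drammen.
Distance 1: Oslo, Trondheim.
Distance 2: Bodø, Molde.
Distance 3: Bergen, Hamar, Tromsø.
Distance 4: Kristiansand — contains Kristiansand.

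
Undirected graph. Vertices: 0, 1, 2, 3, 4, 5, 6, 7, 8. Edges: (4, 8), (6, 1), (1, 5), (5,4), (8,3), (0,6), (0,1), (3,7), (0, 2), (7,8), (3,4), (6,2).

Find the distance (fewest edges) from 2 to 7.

6

Distance 0: 2.
Distance 1: 0, 6.
Distance 2: 1.
Distance 3: 5.
Distance 4: 4.
Distance 5: 3, 8.
Distance 6: 7 — contains 7.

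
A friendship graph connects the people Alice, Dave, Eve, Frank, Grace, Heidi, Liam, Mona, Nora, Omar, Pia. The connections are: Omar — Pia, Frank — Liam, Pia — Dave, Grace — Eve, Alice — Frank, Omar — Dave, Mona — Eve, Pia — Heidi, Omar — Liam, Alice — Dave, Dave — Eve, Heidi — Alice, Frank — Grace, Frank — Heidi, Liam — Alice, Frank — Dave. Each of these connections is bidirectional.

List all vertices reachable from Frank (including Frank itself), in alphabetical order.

Start at Frank.
Its neighbours: Alice, Dave, Grace, Heidi, Liam.
Then their neighbours: Eve, Omar, Pia.
Then next layer: Mona.
Nothing further is reachable.

Alice, Dave, Eve, Frank, Grace, Heidi, Liam, Mona, Omar, Pia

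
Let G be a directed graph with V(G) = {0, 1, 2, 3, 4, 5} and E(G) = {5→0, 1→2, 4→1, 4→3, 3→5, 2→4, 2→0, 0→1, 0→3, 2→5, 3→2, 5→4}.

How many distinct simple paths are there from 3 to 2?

3→2
3→5→0→1→2
3→5→4→1→2

3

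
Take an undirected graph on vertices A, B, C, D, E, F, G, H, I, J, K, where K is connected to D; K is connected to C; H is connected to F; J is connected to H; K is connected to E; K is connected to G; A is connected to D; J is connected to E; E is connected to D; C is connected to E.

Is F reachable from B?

B has no edges, so nothing is reachable from it.

No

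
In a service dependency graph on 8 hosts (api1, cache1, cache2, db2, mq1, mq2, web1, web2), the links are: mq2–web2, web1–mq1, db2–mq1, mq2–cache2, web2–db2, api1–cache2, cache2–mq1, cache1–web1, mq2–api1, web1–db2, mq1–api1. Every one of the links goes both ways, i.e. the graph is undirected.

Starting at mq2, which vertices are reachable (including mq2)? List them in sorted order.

Start at mq2.
Its neighbours: api1, cache2, web2.
Then their neighbours: db2, mq1.
Then next layer: web1.
Then next layer: cache1.
Every vertex is now reached.

api1, cache1, cache2, db2, mq1, mq2, web1, web2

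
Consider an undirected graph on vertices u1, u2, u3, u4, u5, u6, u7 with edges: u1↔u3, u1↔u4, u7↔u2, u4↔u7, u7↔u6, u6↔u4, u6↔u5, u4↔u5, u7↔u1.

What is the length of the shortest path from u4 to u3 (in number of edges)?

2

Distance 0: u4.
Distance 1: u1, u5, u6, u7.
Distance 2: u2, u3 — contains u3.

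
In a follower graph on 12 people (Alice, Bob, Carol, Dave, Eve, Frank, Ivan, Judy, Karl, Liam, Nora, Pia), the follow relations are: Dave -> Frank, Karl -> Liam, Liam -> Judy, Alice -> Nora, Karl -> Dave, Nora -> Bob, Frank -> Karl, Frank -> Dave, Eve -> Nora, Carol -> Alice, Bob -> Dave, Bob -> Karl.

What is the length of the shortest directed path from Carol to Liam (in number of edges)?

Distance 0: Carol.
Distance 1: Alice.
Distance 2: Nora.
Distance 3: Bob.
Distance 4: Dave, Karl.
Distance 5: Frank, Liam — contains Liam.

5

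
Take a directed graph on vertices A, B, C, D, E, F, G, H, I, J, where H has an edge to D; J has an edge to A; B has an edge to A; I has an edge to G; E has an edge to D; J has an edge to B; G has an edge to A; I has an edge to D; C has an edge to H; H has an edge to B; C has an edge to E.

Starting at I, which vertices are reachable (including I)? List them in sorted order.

Start at I.
Its neighbours: D, G.
Then their neighbours: A.
Nothing further is reachable.

A, D, G, I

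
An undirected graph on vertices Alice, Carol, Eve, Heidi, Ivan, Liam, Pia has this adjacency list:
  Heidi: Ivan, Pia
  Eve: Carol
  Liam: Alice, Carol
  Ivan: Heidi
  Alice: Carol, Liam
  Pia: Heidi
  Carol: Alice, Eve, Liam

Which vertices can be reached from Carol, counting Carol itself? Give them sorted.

Alice, Carol, Eve, Liam

Start at Carol.
Its neighbours: Alice, Eve, Liam.
Nothing further is reachable.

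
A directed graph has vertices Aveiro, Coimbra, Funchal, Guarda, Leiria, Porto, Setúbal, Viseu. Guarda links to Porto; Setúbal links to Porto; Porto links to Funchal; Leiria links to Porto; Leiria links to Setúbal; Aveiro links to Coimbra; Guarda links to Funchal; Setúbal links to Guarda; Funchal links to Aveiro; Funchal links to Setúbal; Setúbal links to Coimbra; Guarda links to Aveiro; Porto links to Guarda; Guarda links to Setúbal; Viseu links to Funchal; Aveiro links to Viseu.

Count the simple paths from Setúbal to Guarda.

Setúbal→Guarda
Setúbal→Porto→Guarda

2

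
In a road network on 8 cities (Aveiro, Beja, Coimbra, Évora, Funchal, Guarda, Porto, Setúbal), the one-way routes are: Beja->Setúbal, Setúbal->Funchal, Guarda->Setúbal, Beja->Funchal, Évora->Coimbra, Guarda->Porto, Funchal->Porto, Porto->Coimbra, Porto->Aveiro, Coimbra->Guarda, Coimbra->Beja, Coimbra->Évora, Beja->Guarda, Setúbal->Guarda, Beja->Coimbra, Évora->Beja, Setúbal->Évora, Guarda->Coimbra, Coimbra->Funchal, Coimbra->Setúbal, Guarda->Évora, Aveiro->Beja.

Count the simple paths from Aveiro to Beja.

1

Aveiro→Beja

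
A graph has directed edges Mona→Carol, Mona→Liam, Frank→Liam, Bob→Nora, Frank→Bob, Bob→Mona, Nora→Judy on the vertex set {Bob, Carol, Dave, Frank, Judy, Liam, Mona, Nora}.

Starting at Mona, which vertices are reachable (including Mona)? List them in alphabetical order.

Start at Mona.
Its neighbours: Carol, Liam.
Nothing further is reachable.

Carol, Liam, Mona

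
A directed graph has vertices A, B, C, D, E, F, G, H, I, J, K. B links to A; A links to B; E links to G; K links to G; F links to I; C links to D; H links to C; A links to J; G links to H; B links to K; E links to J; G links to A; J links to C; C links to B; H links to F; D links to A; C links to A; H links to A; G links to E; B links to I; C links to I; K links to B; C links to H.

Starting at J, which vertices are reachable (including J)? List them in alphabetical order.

Start at J.
Its neighbours: C.
Then their neighbours: A, B, D, H, I.
Then next layer: F, K.
Then next layer: G.
Then next layer: E.
Every vertex is now reached.

A, B, C, D, E, F, G, H, I, J, K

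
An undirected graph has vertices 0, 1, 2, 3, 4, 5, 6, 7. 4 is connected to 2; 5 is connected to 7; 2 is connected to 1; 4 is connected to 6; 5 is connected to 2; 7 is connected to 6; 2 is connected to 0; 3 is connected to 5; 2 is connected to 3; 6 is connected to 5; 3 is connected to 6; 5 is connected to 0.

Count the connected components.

1

From 0: component {0, 1, 2, 3, 4, 5, 6, 7}.
That's 1 component.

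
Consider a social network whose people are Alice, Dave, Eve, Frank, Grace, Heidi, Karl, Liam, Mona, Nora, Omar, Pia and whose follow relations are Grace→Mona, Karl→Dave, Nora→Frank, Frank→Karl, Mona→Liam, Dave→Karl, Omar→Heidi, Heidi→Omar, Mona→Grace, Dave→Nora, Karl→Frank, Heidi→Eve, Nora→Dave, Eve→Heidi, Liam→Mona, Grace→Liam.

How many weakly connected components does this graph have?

From Alice: component {Alice}.
From Dave: component {Dave, Frank, Karl, Nora}.
From Eve: component {Eve, Heidi, Omar}.
From Grace: component {Grace, Liam, Mona}.
From Pia: component {Pia}.
That's 5 components.

5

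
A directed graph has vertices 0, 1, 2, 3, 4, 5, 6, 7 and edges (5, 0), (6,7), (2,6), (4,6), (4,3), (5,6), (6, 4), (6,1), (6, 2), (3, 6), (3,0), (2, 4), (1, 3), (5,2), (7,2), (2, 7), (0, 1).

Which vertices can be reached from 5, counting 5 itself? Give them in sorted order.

0, 1, 2, 3, 4, 5, 6, 7

Start at 5.
Its neighbours: 0, 2, 6.
Then their neighbours: 1, 4, 7.
Then next layer: 3.
Every vertex is now reached.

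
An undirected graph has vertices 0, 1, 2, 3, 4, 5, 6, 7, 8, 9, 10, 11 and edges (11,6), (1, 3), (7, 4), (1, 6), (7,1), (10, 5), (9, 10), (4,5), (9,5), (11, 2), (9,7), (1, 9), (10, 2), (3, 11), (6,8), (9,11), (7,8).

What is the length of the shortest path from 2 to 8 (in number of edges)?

3

Distance 0: 2.
Distance 1: 10, 11.
Distance 2: 3, 5, 6, 9.
Distance 3: 1, 4, 7, 8 — contains 8.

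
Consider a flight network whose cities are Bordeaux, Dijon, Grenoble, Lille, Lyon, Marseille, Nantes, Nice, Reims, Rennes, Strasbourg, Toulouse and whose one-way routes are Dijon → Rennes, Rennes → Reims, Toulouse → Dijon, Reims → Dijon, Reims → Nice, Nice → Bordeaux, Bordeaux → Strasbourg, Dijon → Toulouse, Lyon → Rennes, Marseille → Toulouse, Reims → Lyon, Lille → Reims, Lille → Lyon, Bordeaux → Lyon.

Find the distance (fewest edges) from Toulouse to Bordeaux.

Distance 0: Toulouse.
Distance 1: Dijon.
Distance 2: Rennes.
Distance 3: Reims.
Distance 4: Lyon, Nice.
Distance 5: Bordeaux — contains Bordeaux.

5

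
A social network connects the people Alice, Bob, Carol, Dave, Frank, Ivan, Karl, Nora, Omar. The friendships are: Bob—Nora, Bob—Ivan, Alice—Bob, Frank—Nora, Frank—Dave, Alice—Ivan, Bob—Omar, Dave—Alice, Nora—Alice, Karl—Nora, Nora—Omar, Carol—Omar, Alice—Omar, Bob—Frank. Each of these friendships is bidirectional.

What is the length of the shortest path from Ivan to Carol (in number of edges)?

Distance 0: Ivan.
Distance 1: Alice, Bob.
Distance 2: Dave, Frank, Nora, Omar.
Distance 3: Carol, Karl — contains Carol.

3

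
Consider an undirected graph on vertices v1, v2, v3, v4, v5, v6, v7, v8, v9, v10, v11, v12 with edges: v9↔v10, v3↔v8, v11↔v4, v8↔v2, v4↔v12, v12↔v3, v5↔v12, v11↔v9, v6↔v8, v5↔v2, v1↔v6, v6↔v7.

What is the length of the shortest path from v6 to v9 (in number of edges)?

Distance 0: v6.
Distance 1: v1, v7, v8.
Distance 2: v2, v3.
Distance 3: v5, v12.
Distance 4: v4.
Distance 5: v11.
Distance 6: v9 — contains v9.

6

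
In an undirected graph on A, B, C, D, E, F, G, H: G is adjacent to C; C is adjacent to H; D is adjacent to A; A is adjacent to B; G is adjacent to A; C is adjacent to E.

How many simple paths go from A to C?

1

A–G–C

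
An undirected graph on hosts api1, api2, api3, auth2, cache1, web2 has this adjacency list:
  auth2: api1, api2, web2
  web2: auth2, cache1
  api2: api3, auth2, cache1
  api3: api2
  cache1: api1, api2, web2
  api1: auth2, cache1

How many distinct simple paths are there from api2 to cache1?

api2–auth2–api1–cache1
api2–auth2–web2–cache1
api2–cache1

3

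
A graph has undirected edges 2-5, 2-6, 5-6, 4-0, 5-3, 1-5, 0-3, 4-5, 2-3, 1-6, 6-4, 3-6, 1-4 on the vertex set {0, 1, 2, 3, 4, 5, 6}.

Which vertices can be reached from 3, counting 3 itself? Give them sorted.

0, 1, 2, 3, 4, 5, 6

Start at 3.
Its neighbours: 0, 2, 5, 6.
Then their neighbours: 1, 4.
Every vertex is now reached.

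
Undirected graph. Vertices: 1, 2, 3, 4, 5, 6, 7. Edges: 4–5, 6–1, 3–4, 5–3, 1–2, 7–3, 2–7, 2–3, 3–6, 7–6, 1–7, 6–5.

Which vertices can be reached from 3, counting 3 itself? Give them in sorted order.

Start at 3.
Its neighbours: 2, 4, 5, 6, 7.
Then their neighbours: 1.
Every vertex is now reached.

1, 2, 3, 4, 5, 6, 7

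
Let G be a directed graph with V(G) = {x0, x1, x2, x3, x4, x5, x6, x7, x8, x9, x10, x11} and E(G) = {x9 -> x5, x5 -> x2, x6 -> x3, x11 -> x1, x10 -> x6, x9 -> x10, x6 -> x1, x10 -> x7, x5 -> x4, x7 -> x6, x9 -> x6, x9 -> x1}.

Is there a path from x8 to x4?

x8 has no outgoing edges, so nothing is reachable from it.

No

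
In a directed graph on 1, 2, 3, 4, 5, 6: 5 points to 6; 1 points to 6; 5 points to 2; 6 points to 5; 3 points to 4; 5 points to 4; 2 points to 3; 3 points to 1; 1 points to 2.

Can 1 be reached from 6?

Yes

Explore from 6.
Distance 1: reach 5.
Distance 2: reach 2, 4.
Distance 3: reach 3.
Distance 4: reach 1.
Found 1.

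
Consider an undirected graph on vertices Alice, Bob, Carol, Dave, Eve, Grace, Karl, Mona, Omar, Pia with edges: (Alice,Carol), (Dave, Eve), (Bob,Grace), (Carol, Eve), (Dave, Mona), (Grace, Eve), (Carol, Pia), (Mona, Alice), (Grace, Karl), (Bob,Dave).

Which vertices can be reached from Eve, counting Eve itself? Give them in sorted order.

Alice, Bob, Carol, Dave, Eve, Grace, Karl, Mona, Pia

Start at Eve.
Its neighbours: Carol, Dave, Grace.
Then their neighbours: Alice, Bob, Karl, Mona, Pia.
Nothing further is reachable.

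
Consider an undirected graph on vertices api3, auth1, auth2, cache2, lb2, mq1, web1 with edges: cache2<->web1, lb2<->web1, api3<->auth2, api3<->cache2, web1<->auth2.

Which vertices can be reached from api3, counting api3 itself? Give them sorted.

api3, auth2, cache2, lb2, web1

Start at api3.
Its neighbours: auth2, cache2.
Then their neighbours: web1.
Then next layer: lb2.
Nothing further is reachable.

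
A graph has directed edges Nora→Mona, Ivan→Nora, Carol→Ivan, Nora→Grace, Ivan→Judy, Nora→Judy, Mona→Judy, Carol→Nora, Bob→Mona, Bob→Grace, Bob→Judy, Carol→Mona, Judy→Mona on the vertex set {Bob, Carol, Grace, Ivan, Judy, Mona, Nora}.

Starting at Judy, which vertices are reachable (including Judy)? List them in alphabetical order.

Start at Judy.
Its neighbours: Mona.
Nothing further is reachable.

Judy, Mona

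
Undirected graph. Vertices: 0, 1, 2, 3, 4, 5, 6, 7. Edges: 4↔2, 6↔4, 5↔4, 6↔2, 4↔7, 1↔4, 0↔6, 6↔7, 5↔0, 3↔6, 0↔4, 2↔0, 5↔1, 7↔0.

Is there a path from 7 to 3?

Explore from 7.
Distance 1: reach 0, 4, 6.
Distance 2: reach 1, 2, 3, 5.
Found 3.

Yes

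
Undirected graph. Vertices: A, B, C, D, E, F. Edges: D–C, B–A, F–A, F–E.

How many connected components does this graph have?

2

From A: component {A, B, E, F}.
From C: component {C, D}.
That's 2 components.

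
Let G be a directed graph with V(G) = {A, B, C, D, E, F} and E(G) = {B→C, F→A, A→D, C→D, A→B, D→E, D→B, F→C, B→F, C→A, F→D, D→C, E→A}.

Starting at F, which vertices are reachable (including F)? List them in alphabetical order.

Start at F.
Its neighbours: A, C, D.
Then their neighbours: B, E.
Every vertex is now reached.

A, B, C, D, E, F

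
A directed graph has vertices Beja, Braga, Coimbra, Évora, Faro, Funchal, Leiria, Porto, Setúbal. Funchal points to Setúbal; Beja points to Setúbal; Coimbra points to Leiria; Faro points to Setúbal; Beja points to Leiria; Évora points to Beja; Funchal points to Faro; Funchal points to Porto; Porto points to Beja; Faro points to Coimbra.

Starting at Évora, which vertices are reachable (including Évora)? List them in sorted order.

Beja, Évora, Leiria, Setúbal

Start at Évora.
Its neighbours: Beja.
Then their neighbours: Leiria, Setúbal.
Nothing further is reachable.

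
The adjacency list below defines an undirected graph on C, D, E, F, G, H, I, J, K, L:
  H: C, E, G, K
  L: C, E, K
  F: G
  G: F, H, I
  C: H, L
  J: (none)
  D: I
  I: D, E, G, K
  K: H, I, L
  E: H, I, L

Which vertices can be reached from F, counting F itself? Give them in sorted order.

Start at F.
Its neighbours: G.
Then their neighbours: H, I.
Then next layer: C, D, E, K.
Then next layer: L.
Nothing further is reachable.

C, D, E, F, G, H, I, K, L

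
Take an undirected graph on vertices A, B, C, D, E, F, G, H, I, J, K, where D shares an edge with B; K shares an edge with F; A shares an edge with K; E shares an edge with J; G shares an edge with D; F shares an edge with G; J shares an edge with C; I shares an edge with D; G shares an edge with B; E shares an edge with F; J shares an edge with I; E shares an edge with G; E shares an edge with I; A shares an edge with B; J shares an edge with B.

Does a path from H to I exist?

No

H has no edges, so nothing is reachable from it.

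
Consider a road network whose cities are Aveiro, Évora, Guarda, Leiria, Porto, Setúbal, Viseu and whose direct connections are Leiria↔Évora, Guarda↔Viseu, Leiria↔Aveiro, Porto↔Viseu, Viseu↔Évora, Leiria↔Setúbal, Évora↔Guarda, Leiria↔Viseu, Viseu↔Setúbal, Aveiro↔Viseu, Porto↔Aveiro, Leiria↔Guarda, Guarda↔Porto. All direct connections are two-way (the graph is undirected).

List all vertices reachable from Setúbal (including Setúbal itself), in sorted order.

Start at Setúbal.
Its neighbours: Leiria, Viseu.
Then their neighbours: Aveiro, Évora, Guarda, Porto.
Every vertex is now reached.

Aveiro, Évora, Guarda, Leiria, Porto, Setúbal, Viseu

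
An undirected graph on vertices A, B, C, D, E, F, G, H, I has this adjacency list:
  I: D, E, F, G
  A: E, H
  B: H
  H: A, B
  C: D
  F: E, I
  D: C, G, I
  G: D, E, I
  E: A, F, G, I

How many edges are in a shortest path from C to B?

6

Distance 0: C.
Distance 1: D.
Distance 2: G, I.
Distance 3: E, F.
Distance 4: A.
Distance 5: H.
Distance 6: B — contains B.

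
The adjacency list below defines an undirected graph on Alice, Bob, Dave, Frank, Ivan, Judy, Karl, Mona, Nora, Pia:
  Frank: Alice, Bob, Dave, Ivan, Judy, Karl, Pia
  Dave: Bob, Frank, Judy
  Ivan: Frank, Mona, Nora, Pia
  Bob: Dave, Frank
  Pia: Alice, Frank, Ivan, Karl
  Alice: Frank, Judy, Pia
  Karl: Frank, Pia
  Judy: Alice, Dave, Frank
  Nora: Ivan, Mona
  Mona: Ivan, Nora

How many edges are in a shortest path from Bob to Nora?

3

Distance 0: Bob.
Distance 1: Dave, Frank.
Distance 2: Alice, Ivan, Judy, Karl, Pia.
Distance 3: Mona, Nora — contains Nora.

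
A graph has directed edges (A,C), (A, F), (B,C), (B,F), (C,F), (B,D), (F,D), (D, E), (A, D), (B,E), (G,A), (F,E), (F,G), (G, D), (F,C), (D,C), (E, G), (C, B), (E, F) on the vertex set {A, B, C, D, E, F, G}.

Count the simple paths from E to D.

E→F→C→B→D
E→F→D
E→F→G→A→C→B→D
E→F→G→A→D
E→F→G→D
E→G→A→C→B→D
E→G→A→C→B→F→D
E→G→A→C→F→D
E→G→A→D
E→G→A→F→C→B→D
E→G→A→F→D
E→G→D

12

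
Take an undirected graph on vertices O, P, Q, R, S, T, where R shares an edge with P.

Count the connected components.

From O: component {O}.
From P: component {P, R}.
From Q: component {Q}.
From S: component {S}.
From T: component {T}.
That's 5 components.

5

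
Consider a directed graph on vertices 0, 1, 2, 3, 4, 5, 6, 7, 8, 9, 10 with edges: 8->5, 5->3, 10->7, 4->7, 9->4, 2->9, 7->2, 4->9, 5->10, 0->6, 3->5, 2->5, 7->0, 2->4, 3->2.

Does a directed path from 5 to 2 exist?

Explore from 5.
Distance 1: reach 3, 10.
Distance 2: reach 2, 7.
Found 2.

Yes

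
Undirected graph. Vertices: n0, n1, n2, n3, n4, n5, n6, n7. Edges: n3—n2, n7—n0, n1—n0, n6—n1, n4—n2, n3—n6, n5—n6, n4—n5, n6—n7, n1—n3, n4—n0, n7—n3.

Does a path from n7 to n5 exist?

Yes

Explore from n7.
Distance 1: reach n0, n3, n6.
Distance 2: reach n1, n2, n4, n5.
Found n5.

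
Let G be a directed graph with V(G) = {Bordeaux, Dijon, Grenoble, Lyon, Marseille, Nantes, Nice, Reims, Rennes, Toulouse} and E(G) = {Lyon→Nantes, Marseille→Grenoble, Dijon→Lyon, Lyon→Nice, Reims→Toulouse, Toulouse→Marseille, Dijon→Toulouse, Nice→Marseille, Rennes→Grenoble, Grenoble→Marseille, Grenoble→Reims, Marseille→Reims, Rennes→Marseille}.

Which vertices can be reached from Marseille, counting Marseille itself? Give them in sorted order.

Start at Marseille.
Its neighbours: Grenoble, Reims.
Then their neighbours: Toulouse.
Nothing further is reachable.

Grenoble, Marseille, Reims, Toulouse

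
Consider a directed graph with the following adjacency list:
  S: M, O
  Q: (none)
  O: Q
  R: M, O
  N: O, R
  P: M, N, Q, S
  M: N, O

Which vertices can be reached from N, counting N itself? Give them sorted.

M, N, O, Q, R

Start at N.
Its neighbours: O, R.
Then their neighbours: M, Q.
Nothing further is reachable.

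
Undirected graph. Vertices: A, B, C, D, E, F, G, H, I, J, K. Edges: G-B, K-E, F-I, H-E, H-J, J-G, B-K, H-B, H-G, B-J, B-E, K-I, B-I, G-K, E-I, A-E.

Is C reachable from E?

Explore from E.
Distance 1: reach A, B, H, I, K.
Distance 2: reach F, G, J.
The search is exhausted without reaching C; it lies in a different component.

No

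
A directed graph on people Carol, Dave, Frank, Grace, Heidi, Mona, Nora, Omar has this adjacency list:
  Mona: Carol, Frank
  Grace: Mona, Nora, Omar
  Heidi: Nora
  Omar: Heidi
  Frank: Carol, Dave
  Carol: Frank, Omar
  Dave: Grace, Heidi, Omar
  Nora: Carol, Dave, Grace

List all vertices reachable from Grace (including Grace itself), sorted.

Start at Grace.
Its neighbours: Mona, Nora, Omar.
Then their neighbours: Carol, Dave, Frank, Heidi.
Every vertex is now reached.

Carol, Dave, Frank, Grace, Heidi, Mona, Nora, Omar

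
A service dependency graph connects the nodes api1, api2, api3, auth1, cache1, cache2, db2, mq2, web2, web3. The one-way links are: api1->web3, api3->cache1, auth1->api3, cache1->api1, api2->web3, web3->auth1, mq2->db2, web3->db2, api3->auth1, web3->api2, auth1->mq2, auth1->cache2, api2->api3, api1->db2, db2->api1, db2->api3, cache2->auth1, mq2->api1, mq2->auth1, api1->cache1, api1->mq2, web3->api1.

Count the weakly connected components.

From api1: component {api1, api2, api3, auth1, cache1, cache2, db2, mq2, web3}.
From web2: component {web2}.
That's 2 components.

2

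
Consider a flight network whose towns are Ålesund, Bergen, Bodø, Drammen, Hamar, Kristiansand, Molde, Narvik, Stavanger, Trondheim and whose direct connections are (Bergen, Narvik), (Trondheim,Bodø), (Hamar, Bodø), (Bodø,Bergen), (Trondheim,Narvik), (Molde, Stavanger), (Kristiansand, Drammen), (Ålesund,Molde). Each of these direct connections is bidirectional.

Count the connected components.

3

From Ålesund: component {Ålesund, Molde, Stavanger}.
From Bergen: component {Bergen, Bodø, Hamar, Narvik, Trondheim}.
From Drammen: component {Drammen, Kristiansand}.
That's 3 components.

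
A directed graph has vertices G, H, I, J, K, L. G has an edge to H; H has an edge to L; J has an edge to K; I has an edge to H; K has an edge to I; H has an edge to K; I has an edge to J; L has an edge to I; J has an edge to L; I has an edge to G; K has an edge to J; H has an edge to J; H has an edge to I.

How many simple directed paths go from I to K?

I→G→H→J→K
I→G→H→K
I→H→J→K
I→H→K
I→J→K

5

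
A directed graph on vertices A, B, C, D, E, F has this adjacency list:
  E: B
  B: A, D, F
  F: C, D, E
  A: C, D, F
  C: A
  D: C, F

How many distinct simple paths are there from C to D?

C→A→D
C→A→F→D
C→A→F→E→B→D

3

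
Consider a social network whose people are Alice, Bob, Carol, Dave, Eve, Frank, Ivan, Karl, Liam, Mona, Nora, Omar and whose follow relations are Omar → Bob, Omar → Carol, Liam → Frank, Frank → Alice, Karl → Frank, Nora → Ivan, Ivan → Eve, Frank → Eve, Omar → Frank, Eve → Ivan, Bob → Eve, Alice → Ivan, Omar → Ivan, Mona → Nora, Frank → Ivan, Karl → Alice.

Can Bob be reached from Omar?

Yes

Explore from Omar.
Distance 1: reach Bob, Carol, Frank, Ivan.
Found Bob.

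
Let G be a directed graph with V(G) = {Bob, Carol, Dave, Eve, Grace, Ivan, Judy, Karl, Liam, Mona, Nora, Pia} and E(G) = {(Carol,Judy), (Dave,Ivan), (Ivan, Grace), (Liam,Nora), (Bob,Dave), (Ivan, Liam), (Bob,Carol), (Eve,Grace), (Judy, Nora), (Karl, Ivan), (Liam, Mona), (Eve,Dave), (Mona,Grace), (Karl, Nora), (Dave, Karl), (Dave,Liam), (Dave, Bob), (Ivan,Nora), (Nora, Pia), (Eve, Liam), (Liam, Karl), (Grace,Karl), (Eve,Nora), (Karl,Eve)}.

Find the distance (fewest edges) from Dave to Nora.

2

Distance 0: Dave.
Distance 1: Bob, Ivan, Karl, Liam.
Distance 2: Carol, Eve, Grace, Mona, Nora — contains Nora.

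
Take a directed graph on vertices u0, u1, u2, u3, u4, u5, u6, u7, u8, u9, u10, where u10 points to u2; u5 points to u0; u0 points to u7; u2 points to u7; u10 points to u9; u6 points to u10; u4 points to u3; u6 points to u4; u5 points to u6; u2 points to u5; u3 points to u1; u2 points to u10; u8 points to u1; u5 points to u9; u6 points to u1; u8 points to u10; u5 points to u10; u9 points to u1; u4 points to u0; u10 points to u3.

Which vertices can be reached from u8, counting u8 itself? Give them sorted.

u0, u1, u2, u3, u4, u5, u6, u7, u8, u9, u10

Start at u8.
Its neighbours: u1, u10.
Then their neighbours: u2, u3, u9.
Then next layer: u5, u7.
Then next layer: u0, u6.
Then next layer: u4.
Every vertex is now reached.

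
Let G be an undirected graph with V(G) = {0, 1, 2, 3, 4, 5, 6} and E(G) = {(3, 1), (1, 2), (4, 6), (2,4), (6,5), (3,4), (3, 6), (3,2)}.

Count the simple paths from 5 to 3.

5–6–3
5–6–4–2–1–3
5–6–4–2–3
5–6–4–3

4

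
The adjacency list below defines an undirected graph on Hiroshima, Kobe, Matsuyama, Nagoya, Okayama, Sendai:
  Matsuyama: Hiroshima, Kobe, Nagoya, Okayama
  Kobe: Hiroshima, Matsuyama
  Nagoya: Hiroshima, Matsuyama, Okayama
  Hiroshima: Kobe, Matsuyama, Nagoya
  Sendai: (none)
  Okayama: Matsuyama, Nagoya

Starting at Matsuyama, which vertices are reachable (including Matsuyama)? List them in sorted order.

Hiroshima, Kobe, Matsuyama, Nagoya, Okayama

Start at Matsuyama.
Its neighbours: Hiroshima, Kobe, Nagoya, Okayama.
Nothing further is reachable.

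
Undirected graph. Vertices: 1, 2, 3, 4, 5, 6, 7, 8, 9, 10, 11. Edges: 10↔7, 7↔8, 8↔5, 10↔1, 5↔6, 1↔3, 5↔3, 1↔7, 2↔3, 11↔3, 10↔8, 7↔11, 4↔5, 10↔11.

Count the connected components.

From 1: component {1, 2, 3, 4, 5, 6, 7, 8, 10, 11}.
From 9: component {9}.
That's 2 components.

2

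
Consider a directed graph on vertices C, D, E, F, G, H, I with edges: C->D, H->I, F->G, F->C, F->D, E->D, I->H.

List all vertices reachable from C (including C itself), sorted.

Start at C.
Its neighbours: D.
Nothing further is reachable.

C, D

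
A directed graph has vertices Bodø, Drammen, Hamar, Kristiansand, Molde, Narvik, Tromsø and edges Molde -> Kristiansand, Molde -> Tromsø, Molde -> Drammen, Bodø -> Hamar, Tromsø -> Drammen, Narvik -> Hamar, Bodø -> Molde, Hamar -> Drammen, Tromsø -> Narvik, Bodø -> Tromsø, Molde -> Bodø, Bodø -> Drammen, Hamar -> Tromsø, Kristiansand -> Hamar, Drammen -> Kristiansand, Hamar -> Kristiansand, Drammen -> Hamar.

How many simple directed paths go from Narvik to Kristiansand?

Narvik→Hamar→Drammen→Kristiansand
Narvik→Hamar→Kristiansand
Narvik→Hamar→Tromsø→Drammen→Kristiansand

3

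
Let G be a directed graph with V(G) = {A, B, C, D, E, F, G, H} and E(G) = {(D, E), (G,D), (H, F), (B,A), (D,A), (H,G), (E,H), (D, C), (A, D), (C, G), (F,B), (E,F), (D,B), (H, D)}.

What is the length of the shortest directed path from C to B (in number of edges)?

Distance 0: C.
Distance 1: G.
Distance 2: D.
Distance 3: A, B, E — contains B.

3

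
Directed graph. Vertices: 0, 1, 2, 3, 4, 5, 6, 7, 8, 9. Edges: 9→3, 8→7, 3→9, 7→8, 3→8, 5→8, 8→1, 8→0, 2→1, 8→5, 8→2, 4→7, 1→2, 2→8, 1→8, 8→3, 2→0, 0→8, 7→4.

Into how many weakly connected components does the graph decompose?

2

From 0: component {0, 1, 2, 3, 4, 5, 7, 8, 9}.
From 6: component {6}.
That's 2 components.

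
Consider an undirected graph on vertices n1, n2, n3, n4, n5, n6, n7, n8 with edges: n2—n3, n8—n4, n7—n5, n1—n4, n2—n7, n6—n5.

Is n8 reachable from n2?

Explore from n2.
Distance 1: reach n3, n7.
Distance 2: reach n5.
Distance 3: reach n6.
The search is exhausted without reaching n8; it lies in a different component.

No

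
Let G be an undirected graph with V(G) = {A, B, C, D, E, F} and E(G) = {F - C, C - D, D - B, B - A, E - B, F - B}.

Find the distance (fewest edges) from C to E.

3

Distance 0: C.
Distance 1: D, F.
Distance 2: B.
Distance 3: A, E — contains E.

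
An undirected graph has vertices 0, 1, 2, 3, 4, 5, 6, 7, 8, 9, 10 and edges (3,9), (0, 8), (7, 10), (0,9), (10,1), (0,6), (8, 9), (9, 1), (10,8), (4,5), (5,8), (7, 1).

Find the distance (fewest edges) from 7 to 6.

Distance 0: 7.
Distance 1: 1, 10.
Distance 2: 8, 9.
Distance 3: 0, 3, 5.
Distance 4: 4, 6 — contains 6.

4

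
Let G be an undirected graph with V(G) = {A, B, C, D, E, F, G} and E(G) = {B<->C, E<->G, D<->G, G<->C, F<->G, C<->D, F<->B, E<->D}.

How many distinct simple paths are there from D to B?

6

D–C–B
D–C–G–F–B
D–E–G–C–B
D–E–G–F–B
D–G–C–B
D–G–F–B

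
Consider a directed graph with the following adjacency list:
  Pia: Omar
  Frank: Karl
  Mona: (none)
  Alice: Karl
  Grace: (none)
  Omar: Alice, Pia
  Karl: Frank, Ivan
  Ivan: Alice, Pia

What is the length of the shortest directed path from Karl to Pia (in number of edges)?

2

Distance 0: Karl.
Distance 1: Frank, Ivan.
Distance 2: Alice, Pia — contains Pia.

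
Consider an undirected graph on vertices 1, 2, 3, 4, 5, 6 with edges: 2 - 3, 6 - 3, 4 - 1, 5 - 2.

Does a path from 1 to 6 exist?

Explore from 1.
Distance 1: reach 4.
The search is exhausted without reaching 6; it lies in a different component.

No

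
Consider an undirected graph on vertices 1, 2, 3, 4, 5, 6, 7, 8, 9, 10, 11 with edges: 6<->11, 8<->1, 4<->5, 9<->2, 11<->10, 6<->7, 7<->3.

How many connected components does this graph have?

4

From 1: component {1, 8}.
From 2: component {2, 9}.
From 3: component {3, 6, 7, 10, 11}.
From 4: component {4, 5}.
That's 4 components.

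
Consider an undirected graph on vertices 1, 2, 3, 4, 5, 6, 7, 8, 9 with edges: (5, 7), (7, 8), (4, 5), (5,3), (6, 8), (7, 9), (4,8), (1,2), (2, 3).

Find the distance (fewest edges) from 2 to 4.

3

Distance 0: 2.
Distance 1: 1, 3.
Distance 2: 5.
Distance 3: 4, 7 — contains 4.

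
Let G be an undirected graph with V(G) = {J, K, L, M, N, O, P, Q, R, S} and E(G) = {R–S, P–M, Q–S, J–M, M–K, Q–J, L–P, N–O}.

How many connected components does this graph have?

From J: component {J, K, L, M, P, Q, R, S}.
From N: component {N, O}.
That's 2 components.

2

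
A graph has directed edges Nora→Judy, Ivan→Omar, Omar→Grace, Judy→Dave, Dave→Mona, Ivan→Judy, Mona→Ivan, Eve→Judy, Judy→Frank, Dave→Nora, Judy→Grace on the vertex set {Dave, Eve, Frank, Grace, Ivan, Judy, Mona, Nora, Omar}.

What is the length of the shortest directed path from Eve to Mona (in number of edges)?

3

Distance 0: Eve.
Distance 1: Judy.
Distance 2: Dave, Frank, Grace.
Distance 3: Mona, Nora — contains Mona.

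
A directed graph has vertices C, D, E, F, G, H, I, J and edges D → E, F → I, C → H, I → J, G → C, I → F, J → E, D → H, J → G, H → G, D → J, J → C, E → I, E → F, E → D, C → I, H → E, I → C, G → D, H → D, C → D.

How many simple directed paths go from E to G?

17

E→D→H→G
E→D→J→C→H→G
E→D→J→G
E→F→I→C→D→H→G
E→F→I→C→D→J→G
E→F→I→C→H→D→J→G
E→F→I→C→H→G
E→F→I→J→C→D→H→G
... and 9 more.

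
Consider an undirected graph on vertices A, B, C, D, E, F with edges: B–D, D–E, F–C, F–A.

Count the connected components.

2

From A: component {A, C, F}.
From B: component {B, D, E}.
That's 2 components.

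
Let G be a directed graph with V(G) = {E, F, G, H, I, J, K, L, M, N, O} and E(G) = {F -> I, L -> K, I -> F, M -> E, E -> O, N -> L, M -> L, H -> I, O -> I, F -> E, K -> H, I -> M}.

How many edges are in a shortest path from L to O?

Distance 0: L.
Distance 1: K.
Distance 2: H.
Distance 3: I.
Distance 4: F, M.
Distance 5: E.
Distance 6: O — contains O.

6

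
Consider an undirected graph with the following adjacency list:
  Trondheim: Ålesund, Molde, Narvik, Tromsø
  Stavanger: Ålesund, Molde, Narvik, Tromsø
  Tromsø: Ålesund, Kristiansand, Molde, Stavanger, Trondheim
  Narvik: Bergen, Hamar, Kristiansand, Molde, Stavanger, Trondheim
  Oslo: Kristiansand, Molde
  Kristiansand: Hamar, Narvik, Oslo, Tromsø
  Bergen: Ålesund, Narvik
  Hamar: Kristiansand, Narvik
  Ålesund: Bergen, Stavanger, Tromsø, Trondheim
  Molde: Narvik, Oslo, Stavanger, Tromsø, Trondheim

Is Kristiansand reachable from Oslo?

Explore from Oslo.
Distance 1: reach Kristiansand, Molde.
Found Kristiansand.

Yes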